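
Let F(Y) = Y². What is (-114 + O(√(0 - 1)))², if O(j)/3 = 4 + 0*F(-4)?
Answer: 10404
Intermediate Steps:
O(j) = 12 (O(j) = 3*(4 + 0*(-4)²) = 3*(4 + 0*16) = 3*(4 + 0) = 3*4 = 12)
(-114 + O(√(0 - 1)))² = (-114 + 12)² = (-102)² = 10404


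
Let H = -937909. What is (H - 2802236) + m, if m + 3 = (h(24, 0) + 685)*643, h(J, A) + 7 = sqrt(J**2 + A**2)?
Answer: -3288762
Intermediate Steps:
h(J, A) = -7 + sqrt(A**2 + J**2) (h(J, A) = -7 + sqrt(J**2 + A**2) = -7 + sqrt(A**2 + J**2))
m = 451383 (m = -3 + ((-7 + sqrt(0**2 + 24**2)) + 685)*643 = -3 + ((-7 + sqrt(0 + 576)) + 685)*643 = -3 + ((-7 + sqrt(576)) + 685)*643 = -3 + ((-7 + 24) + 685)*643 = -3 + (17 + 685)*643 = -3 + 702*643 = -3 + 451386 = 451383)
(H - 2802236) + m = (-937909 - 2802236) + 451383 = -3740145 + 451383 = -3288762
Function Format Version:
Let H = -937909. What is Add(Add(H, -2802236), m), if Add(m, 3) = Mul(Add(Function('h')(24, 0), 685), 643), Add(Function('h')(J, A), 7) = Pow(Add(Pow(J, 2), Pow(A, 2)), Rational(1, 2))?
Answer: -3288762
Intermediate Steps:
Function('h')(J, A) = Add(-7, Pow(Add(Pow(A, 2), Pow(J, 2)), Rational(1, 2))) (Function('h')(J, A) = Add(-7, Pow(Add(Pow(J, 2), Pow(A, 2)), Rational(1, 2))) = Add(-7, Pow(Add(Pow(A, 2), Pow(J, 2)), Rational(1, 2))))
m = 451383 (m = Add(-3, Mul(Add(Add(-7, Pow(Add(Pow(0, 2), Pow(24, 2)), Rational(1, 2))), 685), 643)) = Add(-3, Mul(Add(Add(-7, Pow(Add(0, 576), Rational(1, 2))), 685), 643)) = Add(-3, Mul(Add(Add(-7, Pow(576, Rational(1, 2))), 685), 643)) = Add(-3, Mul(Add(Add(-7, 24), 685), 643)) = Add(-3, Mul(Add(17, 685), 643)) = Add(-3, Mul(702, 643)) = Add(-3, 451386) = 451383)
Add(Add(H, -2802236), m) = Add(Add(-937909, -2802236), 451383) = Add(-3740145, 451383) = -3288762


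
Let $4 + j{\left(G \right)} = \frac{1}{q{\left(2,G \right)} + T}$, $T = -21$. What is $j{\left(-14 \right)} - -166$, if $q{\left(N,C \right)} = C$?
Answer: $\frac{5669}{35} \approx 161.97$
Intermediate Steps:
$j{\left(G \right)} = -4 + \frac{1}{-21 + G}$ ($j{\left(G \right)} = -4 + \frac{1}{G - 21} = -4 + \frac{1}{-21 + G}$)
$j{\left(-14 \right)} - -166 = \frac{85 - -56}{-21 - 14} - -166 = \frac{85 + 56}{-35} + 166 = \left(- \frac{1}{35}\right) 141 + 166 = - \frac{141}{35} + 166 = \frac{5669}{35}$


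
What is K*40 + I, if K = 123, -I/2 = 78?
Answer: 4764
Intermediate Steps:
I = -156 (I = -2*78 = -156)
K*40 + I = 123*40 - 156 = 4920 - 156 = 4764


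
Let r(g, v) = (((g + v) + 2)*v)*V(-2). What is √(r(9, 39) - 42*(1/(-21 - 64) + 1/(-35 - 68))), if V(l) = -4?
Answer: 4*I*√37362566595/8755 ≈ 88.313*I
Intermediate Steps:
r(g, v) = -4*v*(2 + g + v) (r(g, v) = (((g + v) + 2)*v)*(-4) = ((2 + g + v)*v)*(-4) = (v*(2 + g + v))*(-4) = -4*v*(2 + g + v))
√(r(9, 39) - 42*(1/(-21 - 64) + 1/(-35 - 68))) = √(-4*39*(2 + 9 + 39) - 42*(1/(-21 - 64) + 1/(-35 - 68))) = √(-4*39*50 - 42*(1/(-85) + 1/(-103))) = √(-7800 - 42*(-1/85 - 1/103)) = √(-7800 - 42*(-188/8755)) = √(-7800 + 7896/8755) = √(-68281104/8755) = 4*I*√37362566595/8755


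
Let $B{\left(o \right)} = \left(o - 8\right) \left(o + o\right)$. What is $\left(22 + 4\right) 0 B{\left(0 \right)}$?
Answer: $0$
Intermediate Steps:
$B{\left(o \right)} = 2 o \left(-8 + o\right)$ ($B{\left(o \right)} = \left(-8 + o\right) 2 o = 2 o \left(-8 + o\right)$)
$\left(22 + 4\right) 0 B{\left(0 \right)} = \left(22 + 4\right) 0 \cdot 2 \cdot 0 \left(-8 + 0\right) = 26 \cdot 0 \cdot 2 \cdot 0 \left(-8\right) = 0 \cdot 0 = 0$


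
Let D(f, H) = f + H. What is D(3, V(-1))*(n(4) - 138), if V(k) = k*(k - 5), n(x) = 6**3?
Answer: 702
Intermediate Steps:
n(x) = 216
V(k) = k*(-5 + k)
D(f, H) = H + f
D(3, V(-1))*(n(4) - 138) = (-(-5 - 1) + 3)*(216 - 138) = (-1*(-6) + 3)*78 = (6 + 3)*78 = 9*78 = 702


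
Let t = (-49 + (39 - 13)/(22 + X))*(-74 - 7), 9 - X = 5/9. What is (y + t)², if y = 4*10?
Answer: 291336539536/18769 ≈ 1.5522e+7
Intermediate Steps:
X = 76/9 (X = 9 - 5/9 = 76/9 ≈ 8.4444)
y = 40
t = 534276/137 (t = (-49 + (39 - 13)/(22 + 76/9))*(-74 - 7) = (-49 + 26/(274/9))*(-81) = (-49 + 26*(9/274))*(-81) = (-49 + 117/137)*(-81) = -6596/137*(-81) = 534276/137 ≈ 3899.8)
(y + t)² = (40 + 534276/137)² = (539756/137)² = 291336539536/18769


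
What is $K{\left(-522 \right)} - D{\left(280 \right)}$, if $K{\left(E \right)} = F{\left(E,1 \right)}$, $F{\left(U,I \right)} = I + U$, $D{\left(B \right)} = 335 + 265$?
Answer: $-1121$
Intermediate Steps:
$D{\left(B \right)} = 600$
$K{\left(E \right)} = 1 + E$
$K{\left(-522 \right)} - D{\left(280 \right)} = \left(1 - 522\right) - 600 = -521 - 600 = -1121$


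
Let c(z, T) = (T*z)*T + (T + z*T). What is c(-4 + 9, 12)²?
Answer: 627264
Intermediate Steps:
c(z, T) = T + T*z + z*T² (c(z, T) = z*T² + (T + T*z) = T + T*z + z*T²)
c(-4 + 9, 12)² = (12*(1 + (-4 + 9) + 12*(-4 + 9)))² = (12*(1 + 5 + 12*5))² = (12*(1 + 5 + 60))² = (12*66)² = 792² = 627264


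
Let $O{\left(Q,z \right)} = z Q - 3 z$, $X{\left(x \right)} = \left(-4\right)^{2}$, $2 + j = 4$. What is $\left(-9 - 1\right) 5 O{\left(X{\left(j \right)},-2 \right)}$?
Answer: $1300$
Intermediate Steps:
$j = 2$ ($j = -2 + 4 = 2$)
$X{\left(x \right)} = 16$
$O{\left(Q,z \right)} = - 3 z + Q z$ ($O{\left(Q,z \right)} = Q z - 3 z = - 3 z + Q z$)
$\left(-9 - 1\right) 5 O{\left(X{\left(j \right)},-2 \right)} = \left(-9 - 1\right) 5 \left(- 2 \left(-3 + 16\right)\right) = \left(-9 - 1\right) 5 \left(\left(-2\right) 13\right) = \left(-10\right) 5 \left(-26\right) = \left(-50\right) \left(-26\right) = 1300$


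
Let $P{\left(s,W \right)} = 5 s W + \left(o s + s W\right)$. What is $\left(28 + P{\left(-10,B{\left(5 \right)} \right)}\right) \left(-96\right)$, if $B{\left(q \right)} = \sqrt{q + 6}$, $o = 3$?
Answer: $192 + 5760 \sqrt{11} \approx 19296.0$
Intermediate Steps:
$B{\left(q \right)} = \sqrt{6 + q}$
$P{\left(s,W \right)} = 3 s + 6 W s$ ($P{\left(s,W \right)} = 5 s W + \left(3 s + s W\right) = 5 W s + \left(3 s + W s\right) = 3 s + 6 W s$)
$\left(28 + P{\left(-10,B{\left(5 \right)} \right)}\right) \left(-96\right) = \left(28 + 3 \left(-10\right) \left(1 + 2 \sqrt{6 + 5}\right)\right) \left(-96\right) = \left(28 + 3 \left(-10\right) \left(1 + 2 \sqrt{11}\right)\right) \left(-96\right) = \left(28 - \left(30 + 60 \sqrt{11}\right)\right) \left(-96\right) = \left(-2 - 60 \sqrt{11}\right) \left(-96\right) = 192 + 5760 \sqrt{11}$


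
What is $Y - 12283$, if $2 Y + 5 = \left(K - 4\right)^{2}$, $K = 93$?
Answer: $-8325$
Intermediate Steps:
$Y = 3958$ ($Y = - \frac{5}{2} + \frac{\left(93 - 4\right)^{2}}{2} = - \frac{5}{2} + \frac{89^{2}}{2} = - \frac{5}{2} + \frac{1}{2} \cdot 7921 = - \frac{5}{2} + \frac{7921}{2} = 3958$)
$Y - 12283 = 3958 - 12283 = -8325$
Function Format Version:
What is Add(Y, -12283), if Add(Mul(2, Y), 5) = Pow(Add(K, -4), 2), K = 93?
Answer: -8325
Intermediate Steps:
Y = 3958 (Y = Add(Rational(-5, 2), Mul(Rational(1, 2), Pow(Add(93, -4), 2))) = Add(Rational(-5, 2), Mul(Rational(1, 2), Pow(89, 2))) = Add(Rational(-5, 2), Mul(Rational(1, 2), 7921)) = Add(Rational(-5, 2), Rational(7921, 2)) = 3958)
Add(Y, -12283) = Add(3958, -12283) = -8325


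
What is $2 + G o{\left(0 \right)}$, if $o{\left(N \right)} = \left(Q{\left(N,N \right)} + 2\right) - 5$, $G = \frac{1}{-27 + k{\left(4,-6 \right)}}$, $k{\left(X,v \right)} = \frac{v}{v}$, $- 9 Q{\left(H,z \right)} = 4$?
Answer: $\frac{499}{234} \approx 2.1325$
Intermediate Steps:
$Q{\left(H,z \right)} = - \frac{4}{9}$ ($Q{\left(H,z \right)} = \left(- \frac{1}{9}\right) 4 = - \frac{4}{9}$)
$k{\left(X,v \right)} = 1$
$G = - \frac{1}{26}$ ($G = \frac{1}{-27 + 1} = \frac{1}{-26} = - \frac{1}{26} \approx -0.038462$)
$o{\left(N \right)} = - \frac{31}{9}$ ($o{\left(N \right)} = \left(- \frac{4}{9} + 2\right) - 5 = \frac{14}{9} - 5 = - \frac{31}{9}$)
$2 + G o{\left(0 \right)} = 2 - - \frac{31}{234} = 2 + \frac{31}{234} = \frac{499}{234}$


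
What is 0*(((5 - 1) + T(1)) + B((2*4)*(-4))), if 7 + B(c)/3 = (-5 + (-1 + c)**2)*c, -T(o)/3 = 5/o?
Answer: 0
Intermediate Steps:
T(o) = -15/o
B(c) = -21 + 3*c*(-5 + (-1 + c)**2) (B(c) = -21 + 3*((-5 + (-1 + c)**2)*c) = -21 + 3*(c*(-5 + (-1 + c)**2)) = -21 + 3*c*(-5 + (-1 + c)**2))
0*(((5 - 1) + T(1)) + B((2*4)*(-4))) = 0*(((5 - 1) - 15/1) + (-21 - 15*2*4*(-4) + 3*((2*4)*(-4))*(-1 + (2*4)*(-4))**2)) = 0*((4 - 15*1) + (-21 - 120*(-4) + 3*(8*(-4))*(-1 + 8*(-4))**2)) = 0*((4 - 15) + (-21 - 15*(-32) + 3*(-32)*(-1 - 32)**2)) = 0*(-11 + (-21 + 480 + 3*(-32)*(-33)**2)) = 0*(-11 + (-21 + 480 + 3*(-32)*1089)) = 0*(-11 + (-21 + 480 - 104544)) = 0*(-11 - 104085) = 0*(-104096) = 0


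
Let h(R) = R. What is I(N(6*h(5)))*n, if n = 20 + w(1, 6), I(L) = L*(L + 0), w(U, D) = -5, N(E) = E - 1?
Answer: 12615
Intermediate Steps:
N(E) = -1 + E
I(L) = L² (I(L) = L*L = L²)
n = 15 (n = 20 - 5 = 15)
I(N(6*h(5)))*n = (-1 + 6*5)²*15 = (-1 + 30)²*15 = 29²*15 = 841*15 = 12615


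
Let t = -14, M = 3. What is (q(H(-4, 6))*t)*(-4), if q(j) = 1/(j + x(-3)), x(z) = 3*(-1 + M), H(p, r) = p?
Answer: 28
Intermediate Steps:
x(z) = 6 (x(z) = 3*(-1 + 3) = 3*2 = 6)
q(j) = 1/(6 + j) (q(j) = 1/(j + 6) = 1/(6 + j))
(q(H(-4, 6))*t)*(-4) = (-14/(6 - 4))*(-4) = (-14/2)*(-4) = ((1/2)*(-14))*(-4) = -7*(-4) = 28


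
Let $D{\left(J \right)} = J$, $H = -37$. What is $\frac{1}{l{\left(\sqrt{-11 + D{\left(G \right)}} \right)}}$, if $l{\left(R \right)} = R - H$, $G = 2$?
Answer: $\frac{37}{1378} - \frac{3 i}{1378} \approx 0.026851 - 0.0021771 i$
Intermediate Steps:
$l{\left(R \right)} = 37 + R$ ($l{\left(R \right)} = R - -37 = R + 37 = 37 + R$)
$\frac{1}{l{\left(\sqrt{-11 + D{\left(G \right)}} \right)}} = \frac{1}{37 + \sqrt{-11 + 2}} = \frac{1}{37 + \sqrt{-9}} = \frac{1}{37 + 3 i} = \frac{37 - 3 i}{1378}$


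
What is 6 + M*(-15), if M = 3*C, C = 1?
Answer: -39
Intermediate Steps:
M = 3 (M = 3*1 = 3)
6 + M*(-15) = 6 + 3*(-15) = 6 - 45 = -39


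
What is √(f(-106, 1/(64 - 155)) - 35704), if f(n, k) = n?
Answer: I*√35810 ≈ 189.24*I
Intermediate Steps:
√(f(-106, 1/(64 - 155)) - 35704) = √(-106 - 35704) = √(-35810) = I*√35810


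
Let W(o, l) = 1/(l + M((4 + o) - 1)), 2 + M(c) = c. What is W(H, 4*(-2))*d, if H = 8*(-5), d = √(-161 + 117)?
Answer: -2*I*√11/47 ≈ -0.14113*I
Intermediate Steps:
d = 2*I*√11 (d = √(-44) = 2*I*√11 ≈ 6.6332*I)
M(c) = -2 + c
H = -40
W(o, l) = 1/(1 + l + o) (W(o, l) = 1/(l + (-2 + ((4 + o) - 1))) = 1/(l + (-2 + (3 + o))) = 1/(l + (1 + o)) = 1/(1 + l + o))
W(H, 4*(-2))*d = (2*I*√11)/(1 + 4*(-2) - 40) = (2*I*√11)/(1 - 8 - 40) = (2*I*√11)/(-47) = -2*I*√11/47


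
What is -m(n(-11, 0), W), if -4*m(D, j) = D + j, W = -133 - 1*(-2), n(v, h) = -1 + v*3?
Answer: -165/4 ≈ -41.250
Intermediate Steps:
n(v, h) = -1 + 3*v
W = -131 (W = -133 + 2 = -131)
m(D, j) = -D/4 - j/4 (m(D, j) = -(D + j)/4 = -D/4 - j/4)
-m(n(-11, 0), W) = -(-(-1 + 3*(-11))/4 - ¼*(-131)) = -(-(-1 - 33)/4 + 131/4) = -(-¼*(-34) + 131/4) = -(17/2 + 131/4) = -1*165/4 = -165/4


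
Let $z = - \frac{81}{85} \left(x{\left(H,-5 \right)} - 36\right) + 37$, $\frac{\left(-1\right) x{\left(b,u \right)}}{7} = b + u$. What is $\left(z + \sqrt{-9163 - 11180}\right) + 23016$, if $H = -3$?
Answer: $\frac{391577}{17} + i \sqrt{20343} \approx 23034.0 + 142.63 i$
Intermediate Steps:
$x{\left(b,u \right)} = - 7 b - 7 u$ ($x{\left(b,u \right)} = - 7 \left(b + u\right) = - 7 b - 7 u$)
$z = \frac{305}{17}$ ($z = - \frac{81}{85} \left(\left(\left(-7\right) \left(-3\right) - -35\right) - 36\right) + 37 = \left(-81\right) \frac{1}{85} \left(\left(21 + 35\right) - 36\right) + 37 = - \frac{81 \left(56 - 36\right)}{85} + 37 = \left(- \frac{81}{85}\right) 20 + 37 = - \frac{324}{17} + 37 = \frac{305}{17} \approx 17.941$)
$\left(z + \sqrt{-9163 - 11180}\right) + 23016 = \left(\frac{305}{17} + \sqrt{-9163 - 11180}\right) + 23016 = \left(\frac{305}{17} + \sqrt{-20343}\right) + 23016 = \left(\frac{305}{17} + i \sqrt{20343}\right) + 23016 = \frac{391577}{17} + i \sqrt{20343}$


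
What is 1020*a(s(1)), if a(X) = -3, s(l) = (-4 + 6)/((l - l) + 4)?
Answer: -3060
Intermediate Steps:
s(l) = ½ (s(l) = 2/(0 + 4) = 2/4 = 2*(¼) = ½)
1020*a(s(1)) = 1020*(-3) = -3060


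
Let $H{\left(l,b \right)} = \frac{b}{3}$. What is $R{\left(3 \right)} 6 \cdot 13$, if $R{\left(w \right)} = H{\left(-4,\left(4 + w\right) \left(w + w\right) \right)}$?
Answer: $1092$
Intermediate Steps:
$H{\left(l,b \right)} = \frac{b}{3}$ ($H{\left(l,b \right)} = b \frac{1}{3} = \frac{b}{3}$)
$R{\left(w \right)} = \frac{2 w \left(4 + w\right)}{3}$ ($R{\left(w \right)} = \frac{\left(4 + w\right) \left(w + w\right)}{3} = \frac{\left(4 + w\right) 2 w}{3} = \frac{2 w \left(4 + w\right)}{3}$)
$R{\left(3 \right)} 6 \cdot 13 = \frac{2}{3} \cdot 3 \left(4 + 3\right) 6 \cdot 13 = \frac{2}{3} \cdot 3 \cdot 7 \cdot 6 \cdot 13 = 14 \cdot 6 \cdot 13 = 84 \cdot 13 = 1092$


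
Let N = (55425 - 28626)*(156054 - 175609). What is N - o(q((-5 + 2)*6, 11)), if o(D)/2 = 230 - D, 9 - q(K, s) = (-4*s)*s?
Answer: -524053919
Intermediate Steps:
q(K, s) = 9 + 4*s² (q(K, s) = 9 - (-4*s)*s = 9 - (-4)*s² = 9 + 4*s²)
o(D) = 460 - 2*D (o(D) = 2*(230 - D) = 460 - 2*D)
N = -524054445 (N = 26799*(-19555) = -524054445)
N - o(q((-5 + 2)*6, 11)) = -524054445 - (460 - 2*(9 + 4*11²)) = -524054445 - (460 - 2*(9 + 4*121)) = -524054445 - (460 - 2*(9 + 484)) = -524054445 - (460 - 2*493) = -524054445 - (460 - 986) = -524054445 - 1*(-526) = -524054445 + 526 = -524053919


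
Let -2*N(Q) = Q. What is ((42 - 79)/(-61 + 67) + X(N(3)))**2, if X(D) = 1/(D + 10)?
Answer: 380689/10404 ≈ 36.591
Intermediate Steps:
N(Q) = -Q/2
X(D) = 1/(10 + D)
((42 - 79)/(-61 + 67) + X(N(3)))**2 = ((42 - 79)/(-61 + 67) + 1/(10 - 1/2*3))**2 = (-37/6 + 1/(10 - 3/2))**2 = (-37*1/6 + 1/(17/2))**2 = (-37/6 + 2/17)**2 = (-617/102)**2 = 380689/10404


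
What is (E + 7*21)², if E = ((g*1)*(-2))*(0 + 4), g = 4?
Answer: 13225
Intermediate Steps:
E = -32 (E = ((4*1)*(-2))*(0 + 4) = (4*(-2))*4 = -8*4 = -32)
(E + 7*21)² = (-32 + 7*21)² = (-32 + 147)² = 115² = 13225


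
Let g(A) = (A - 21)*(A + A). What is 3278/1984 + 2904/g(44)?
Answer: 70433/22816 ≈ 3.0870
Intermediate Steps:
g(A) = 2*A*(-21 + A) (g(A) = (-21 + A)*(2*A) = 2*A*(-21 + A))
3278/1984 + 2904/g(44) = 3278/1984 + 2904/((2*44*(-21 + 44))) = 3278*(1/1984) + 2904/((2*44*23)) = 1639/992 + 2904/2024 = 1639/992 + 2904*(1/2024) = 1639/992 + 33/23 = 70433/22816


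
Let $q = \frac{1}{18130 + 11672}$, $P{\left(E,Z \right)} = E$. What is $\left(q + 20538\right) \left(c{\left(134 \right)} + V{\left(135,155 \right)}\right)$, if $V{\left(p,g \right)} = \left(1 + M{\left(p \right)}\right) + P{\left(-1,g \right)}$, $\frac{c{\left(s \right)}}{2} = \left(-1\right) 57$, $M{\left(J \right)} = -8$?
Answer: $- \frac{37336482097}{14901} \approx -2.5056 \cdot 10^{6}$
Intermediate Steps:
$q = \frac{1}{29802} \approx 3.3555 \cdot 10^{-5}$
$c{\left(s \right)} = -114$ ($c{\left(s \right)} = 2 \left(\left(-1\right) 57\right) = 2 \left(-57\right) = -114$)
$V{\left(p,g \right)} = -8$ ($V{\left(p,g \right)} = \left(1 - 8\right) - 1 = -7 - 1 = -8$)
$\left(q + 20538\right) \left(c{\left(134 \right)} + V{\left(135,155 \right)}\right) = \left(\frac{1}{29802} + 20538\right) \left(-114 - 8\right) = \frac{612073477}{29802} \left(-122\right) = - \frac{37336482097}{14901}$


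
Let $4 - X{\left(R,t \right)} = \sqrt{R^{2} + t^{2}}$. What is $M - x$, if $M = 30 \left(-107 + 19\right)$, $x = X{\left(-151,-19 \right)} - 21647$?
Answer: $19003 + \sqrt{23162} \approx 19155.0$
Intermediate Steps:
$X{\left(R,t \right)} = 4 - \sqrt{R^{2} + t^{2}}$
$x = -21643 - \sqrt{23162}$ ($x = \left(4 - \sqrt{\left(-151\right)^{2} + \left(-19\right)^{2}}\right) - 21647 = \left(4 - \sqrt{22801 + 361}\right) - 21647 = \left(4 - \sqrt{23162}\right) - 21647 = -21643 - \sqrt{23162} \approx -21795.0$)
$M = -2640$ ($M = 30 \left(-88\right) = -2640$)
$M - x = -2640 - \left(-21643 - \sqrt{23162}\right) = -2640 + \left(21643 + \sqrt{23162}\right) = 19003 + \sqrt{23162}$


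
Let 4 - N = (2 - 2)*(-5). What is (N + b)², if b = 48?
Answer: 2704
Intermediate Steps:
N = 4 (N = 4 - (2 - 2)*(-5) = 4 - 0*(-5) = 4 - 1*0 = 4 + 0 = 4)
(N + b)² = (4 + 48)² = 52² = 2704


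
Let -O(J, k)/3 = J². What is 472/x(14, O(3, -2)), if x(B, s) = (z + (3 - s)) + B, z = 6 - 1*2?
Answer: 59/6 ≈ 9.8333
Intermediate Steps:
z = 4 (z = 6 - 2 = 4)
O(J, k) = -3*J²
x(B, s) = 7 + B - s (x(B, s) = (4 + (3 - s)) + B = (7 - s) + B = 7 + B - s)
472/x(14, O(3, -2)) = 472/(7 + 14 - (-3)*3²) = 472/(7 + 14 - (-3)*9) = 472/(7 + 14 - 1*(-27)) = 472/(7 + 14 + 27) = 472/48 = 472*(1/48) = 59/6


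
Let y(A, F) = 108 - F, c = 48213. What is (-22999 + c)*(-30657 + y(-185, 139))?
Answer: -773767232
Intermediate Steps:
(-22999 + c)*(-30657 + y(-185, 139)) = (-22999 + 48213)*(-30657 + (108 - 1*139)) = 25214*(-30657 + (108 - 139)) = 25214*(-30657 - 31) = 25214*(-30688) = -773767232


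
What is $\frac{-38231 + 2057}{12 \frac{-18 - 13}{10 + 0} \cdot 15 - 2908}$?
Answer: $\frac{18087}{1733} \approx 10.437$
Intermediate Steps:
$\frac{-38231 + 2057}{12 \frac{-18 - 13}{10 + 0} \cdot 15 - 2908} = - \frac{36174}{12 \left(- \frac{31}{10}\right) 15 - 2908} = - \frac{36174}{\left(- \frac{186}{5}\right) 15 - 2908} = - \frac{36174}{-558 - 2908} = - \frac{36174}{-3466} = \left(-36174\right) \left(- \frac{1}{3466}\right) = \frac{18087}{1733}$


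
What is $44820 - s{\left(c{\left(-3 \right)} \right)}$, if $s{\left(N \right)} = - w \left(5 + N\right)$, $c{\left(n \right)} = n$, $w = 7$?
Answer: $44834$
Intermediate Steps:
$s{\left(N \right)} = -35 - 7 N$ ($s{\left(N \right)} = \left(-1\right) 7 \left(5 + N\right) = - 7 \left(5 + N\right) = -35 - 7 N$)
$44820 - s{\left(c{\left(-3 \right)} \right)} = 44820 - \left(-35 - -21\right) = 44820 - \left(-35 + 21\right) = 44820 - -14 = 44820 + 14 = 44834$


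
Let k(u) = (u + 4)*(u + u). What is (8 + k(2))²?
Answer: 1024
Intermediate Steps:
k(u) = 2*u*(4 + u) (k(u) = (4 + u)*(2*u) = 2*u*(4 + u))
(8 + k(2))² = (8 + 2*2*(4 + 2))² = (8 + 2*2*6)² = (8 + 24)² = 32² = 1024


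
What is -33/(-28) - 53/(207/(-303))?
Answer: 152161/1932 ≈ 78.758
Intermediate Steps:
-33/(-28) - 53/(207/(-303)) = -33*(-1/28) - 53/(207*(-1/303)) = 33/28 - 53/(-69/101) = 33/28 - 53*(-101/69) = 33/28 + 5353/69 = 152161/1932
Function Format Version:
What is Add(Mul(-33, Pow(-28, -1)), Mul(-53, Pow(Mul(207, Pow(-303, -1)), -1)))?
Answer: Rational(152161, 1932) ≈ 78.758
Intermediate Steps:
Add(Mul(-33, Pow(-28, -1)), Mul(-53, Pow(Mul(207, Pow(-303, -1)), -1))) = Add(Mul(-33, Rational(-1, 28)), Mul(-53, Pow(Mul(207, Rational(-1, 303)), -1))) = Add(Rational(33, 28), Mul(-53, Pow(Rational(-69, 101), -1))) = Add(Rational(33, 28), Mul(-53, Rational(-101, 69))) = Add(Rational(33, 28), Rational(5353, 69)) = Rational(152161, 1932)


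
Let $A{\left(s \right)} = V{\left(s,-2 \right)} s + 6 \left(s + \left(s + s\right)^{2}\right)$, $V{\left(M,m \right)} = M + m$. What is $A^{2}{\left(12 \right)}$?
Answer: $13307904$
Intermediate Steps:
$A{\left(s \right)} = 6 s + 24 s^{2} + s \left(-2 + s\right)$ ($A{\left(s \right)} = \left(s - 2\right) s + 6 \left(s + \left(s + s\right)^{2}\right) = \left(-2 + s\right) s + 6 \left(s + \left(2 s\right)^{2}\right) = s \left(-2 + s\right) + 6 \left(s + 4 s^{2}\right) = s \left(-2 + s\right) + \left(6 s + 24 s^{2}\right) = 6 s + 24 s^{2} + s \left(-2 + s\right)$)
$A^{2}{\left(12 \right)} = \left(12 \left(4 + 25 \cdot 12\right)\right)^{2} = \left(12 \left(4 + 300\right)\right)^{2} = \left(12 \cdot 304\right)^{2} = 3648^{2} = 13307904$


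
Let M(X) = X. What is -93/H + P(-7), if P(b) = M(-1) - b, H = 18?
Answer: ⅚ ≈ 0.83333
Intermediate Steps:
P(b) = -1 - b
-93/H + P(-7) = -93/18 + (-1 - 1*(-7)) = (1/18)*(-93) + (-1 + 7) = -31/6 + 6 = ⅚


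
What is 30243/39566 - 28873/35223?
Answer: -77139929/1393633218 ≈ -0.055352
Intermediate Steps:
30243/39566 - 28873/35223 = -77139929/1393633218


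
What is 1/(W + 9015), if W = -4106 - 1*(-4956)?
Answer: 1/9865 ≈ 0.00010137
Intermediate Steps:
W = 850 (W = -4106 + 4956 = 850)
1/(W + 9015) = 1/(850 + 9015) = 1/9865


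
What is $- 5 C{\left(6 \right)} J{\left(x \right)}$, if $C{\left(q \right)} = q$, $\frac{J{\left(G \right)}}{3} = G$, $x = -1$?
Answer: $90$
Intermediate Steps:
$J{\left(G \right)} = 3 G$
$- 5 C{\left(6 \right)} J{\left(x \right)} = \left(-5\right) 6 \cdot 3 \left(-1\right) = \left(-30\right) \left(-3\right) = 90$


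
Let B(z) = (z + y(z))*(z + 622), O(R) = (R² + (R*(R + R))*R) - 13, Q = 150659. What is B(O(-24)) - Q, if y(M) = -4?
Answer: 716705548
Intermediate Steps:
O(R) = -13 + R² + 2*R³ (O(R) = (R² + (R*(2*R))*R) - 13 = (R² + (2*R²)*R) - 13 = (R² + 2*R³) - 13 = -13 + R² + 2*R³)
B(z) = (-4 + z)*(622 + z) (B(z) = (z - 4)*(z + 622) = (-4 + z)*(622 + z))
B(O(-24)) - Q = (-2488 + (-13 + (-24)² + 2*(-24)³)² + 618*(-13 + (-24)² + 2*(-24)³)) - 1*150659 = (-2488 + (-13 + 576 + 2*(-13824))² + 618*(-13 + 576 + 2*(-13824))) - 150659 = (-2488 + (-13 + 576 - 27648)² + 618*(-13 + 576 - 27648)) - 150659 = (-2488 + (-27085)² + 618*(-27085)) - 150659 = (-2488 + 733597225 - 16738530) - 150659 = 716856207 - 150659 = 716705548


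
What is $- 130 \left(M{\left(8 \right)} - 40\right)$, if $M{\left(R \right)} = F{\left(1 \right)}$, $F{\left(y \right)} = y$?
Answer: $5070$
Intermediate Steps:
$M{\left(R \right)} = 1$
$- 130 \left(M{\left(8 \right)} - 40\right) = - 130 \left(1 - 40\right) = \left(-130\right) \left(-39\right) = 5070$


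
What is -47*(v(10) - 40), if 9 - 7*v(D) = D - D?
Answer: 12737/7 ≈ 1819.6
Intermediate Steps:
v(D) = 9/7 (v(D) = 9/7 - (D - D)/7 = 9/7 - ⅐*0 = 9/7 + 0 = 9/7)
-47*(v(10) - 40) = -47*(9/7 - 40) = -47*(-271/7) = 12737/7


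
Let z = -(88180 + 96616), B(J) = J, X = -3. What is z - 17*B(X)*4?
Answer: -184592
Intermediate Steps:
z = -184796 (z = -1*184796 = -184796)
z - 17*B(X)*4 = -184796 - 17*(-3)*4 = -184796 - (-51)*4 = -184796 - 1*(-204) = -184796 + 204 = -184592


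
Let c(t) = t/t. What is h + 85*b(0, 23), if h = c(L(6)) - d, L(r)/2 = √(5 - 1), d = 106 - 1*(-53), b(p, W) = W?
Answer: 1797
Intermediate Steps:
d = 159 (d = 106 + 53 = 159)
L(r) = 4 (L(r) = 2*√(5 - 1) = 2*√4 = 2*2 = 4)
c(t) = 1
h = -158 (h = 1 - 1*159 = 1 - 159 = -158)
h + 85*b(0, 23) = -158 + 85*23 = -158 + 1955 = 1797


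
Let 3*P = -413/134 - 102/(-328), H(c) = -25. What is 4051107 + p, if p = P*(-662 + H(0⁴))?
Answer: 44520536537/10988 ≈ 4.0517e+6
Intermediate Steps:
P = -30449/32964 (P = (-413/134 - 102/(-328))/3 = (-413*1/134 - 102*(-1/328))/3 = (-413/134 + 51/164)/3 = (⅓)*(-30449/10988) = -30449/32964 ≈ -0.92370)
p = 6972821/10988 (p = -30449*(-662 - 25)/32964 = -30449/32964*(-687) = 6972821/10988 ≈ 634.58)
4051107 + p = 4051107 + 6972821/10988 = 44520536537/10988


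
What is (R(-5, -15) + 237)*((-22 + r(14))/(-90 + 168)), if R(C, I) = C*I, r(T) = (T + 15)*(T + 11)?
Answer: 2812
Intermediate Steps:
r(T) = (11 + T)*(15 + T) (r(T) = (15 + T)*(11 + T) = (11 + T)*(15 + T))
(R(-5, -15) + 237)*((-22 + r(14))/(-90 + 168)) = (-5*(-15) + 237)*((-22 + (165 + 14**2 + 26*14))/(-90 + 168)) = (75 + 237)*((-22 + (165 + 196 + 364))/78) = 312*((-22 + 725)*(1/78)) = 312*(703*(1/78)) = 312*(703/78) = 2812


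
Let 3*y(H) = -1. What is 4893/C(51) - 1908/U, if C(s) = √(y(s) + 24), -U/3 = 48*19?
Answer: 53/76 + 4893*√213/71 ≈ 1006.5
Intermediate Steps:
y(H) = -⅓ (y(H) = (⅓)*(-1) = -⅓)
U = -2736 (U = -144*19 = -3*912 = -2736)
C(s) = √213/3 (C(s) = √(-⅓ + 24) = √(71/3) = √213/3)
4893/C(51) - 1908/U = 4893/((√213/3)) - 1908/(-2736) = 4893*(√213/71) - 1908*(-1/2736) = 4893*√213/71 + 53/76 = 53/76 + 4893*√213/71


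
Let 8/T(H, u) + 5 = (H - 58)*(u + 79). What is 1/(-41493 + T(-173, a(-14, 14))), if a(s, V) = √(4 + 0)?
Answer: -4679/194145749 ≈ -2.4100e-5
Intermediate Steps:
a(s, V) = 2 (a(s, V) = √4 = 2)
T(H, u) = 8/(-5 + (-58 + H)*(79 + u)) (T(H, u) = 8/(-5 + (H - 58)*(u + 79)) = 8/(-5 + (-58 + H)*(79 + u)))
1/(-41493 + T(-173, a(-14, 14))) = 1/(-41493 + 8/(-4587 - 58*2 + 79*(-173) - 173*2)) = 1/(-41493 + 8/(-4587 - 116 - 13667 - 346)) = 1/(-41493 + 8/(-18716)) = 1/(-41493 + 8*(-1/18716)) = 1/(-41493 - 2/4679) = 1/(-194145749/4679) = -4679/194145749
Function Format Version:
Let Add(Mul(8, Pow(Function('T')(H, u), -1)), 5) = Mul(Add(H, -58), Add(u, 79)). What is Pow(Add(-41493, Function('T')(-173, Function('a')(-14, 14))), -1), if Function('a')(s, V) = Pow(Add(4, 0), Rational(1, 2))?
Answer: Rational(-4679, 194145749) ≈ -2.4100e-5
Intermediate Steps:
Function('a')(s, V) = 2 (Function('a')(s, V) = Pow(4, Rational(1, 2)) = 2)
Function('T')(H, u) = Mul(8, Pow(Add(-5, Mul(Add(-58, H), Add(79, u))), -1)) (Function('T')(H, u) = Mul(8, Pow(Add(-5, Mul(Add(H, -58), Add(u, 79))), -1)) = Mul(8, Pow(Add(-5, Mul(Add(-58, H), Add(79, u))), -1)))
Pow(Add(-41493, Function('T')(-173, Function('a')(-14, 14))), -1) = Pow(Add(-41493, Mul(8, Pow(Add(-4587, Mul(-58, 2), Mul(79, -173), Mul(-173, 2)), -1))), -1) = Pow(Add(-41493, Mul(8, Pow(Add(-4587, -116, -13667, -346), -1))), -1) = Pow(Add(-41493, Mul(8, Pow(-18716, -1))), -1) = Pow(Add(-41493, Mul(8, Rational(-1, 18716))), -1) = Pow(Add(-41493, Rational(-2, 4679)), -1) = Pow(Rational(-194145749, 4679), -1) = Rational(-4679, 194145749)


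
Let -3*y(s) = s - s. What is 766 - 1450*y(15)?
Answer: 766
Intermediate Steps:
y(s) = 0 (y(s) = -(s - s)/3 = -⅓*0 = 0)
766 - 1450*y(15) = 766 - 1450*0 = 766 + 0 = 766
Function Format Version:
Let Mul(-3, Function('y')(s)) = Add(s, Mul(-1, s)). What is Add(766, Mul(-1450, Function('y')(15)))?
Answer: 766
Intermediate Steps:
Function('y')(s) = 0 (Function('y')(s) = Mul(Rational(-1, 3), Add(s, Mul(-1, s))) = Mul(Rational(-1, 3), 0) = 0)
Add(766, Mul(-1450, Function('y')(15))) = Add(766, Mul(-1450, 0)) = Add(766, 0) = 766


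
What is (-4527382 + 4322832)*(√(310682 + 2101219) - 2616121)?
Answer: 535127550550 - 613650*√267989 ≈ 5.3481e+11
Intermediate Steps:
(-4527382 + 4322832)*(√(310682 + 2101219) - 2616121) = -204550*(√2411901 - 2616121) = -204550*(3*√267989 - 2616121) = -204550*(-2616121 + 3*√267989) = 535127550550 - 613650*√267989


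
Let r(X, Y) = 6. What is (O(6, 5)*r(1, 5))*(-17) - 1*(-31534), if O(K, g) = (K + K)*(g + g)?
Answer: 19294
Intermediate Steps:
O(K, g) = 4*K*g (O(K, g) = (2*K)*(2*g) = 4*K*g)
(O(6, 5)*r(1, 5))*(-17) - 1*(-31534) = ((4*6*5)*6)*(-17) - 1*(-31534) = (120*6)*(-17) + 31534 = 720*(-17) + 31534 = -12240 + 31534 = 19294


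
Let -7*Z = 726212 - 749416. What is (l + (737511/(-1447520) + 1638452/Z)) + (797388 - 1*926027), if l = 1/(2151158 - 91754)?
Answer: -554002160252734340741/4323236550335520 ≈ -1.2815e+5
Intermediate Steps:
Z = 23204/7 (Z = -(726212 - 749416)/7 = -1/7*(-23204) = 23204/7 ≈ 3314.9)
l = 1/2059404 ≈ 4.8558e-7
(l + (737511/(-1447520) + 1638452/Z)) + (797388 - 1*926027) = (1/2059404 + (737511/(-1447520) + 1638452/(23204/7))) + (797388 - 1*926027) = (1/2059404 + (737511*(-1/1447520) + 1638452*(7/23204))) + (797388 - 926027) = (1/2059404 + (-737511/1447520 + 2867291/5801)) - 128639 = (1/2059404 + 4146182767009/8397063520) - 128639 = 2134666345876616539/4323236550335520 - 128639 = -554002160252734340741/4323236550335520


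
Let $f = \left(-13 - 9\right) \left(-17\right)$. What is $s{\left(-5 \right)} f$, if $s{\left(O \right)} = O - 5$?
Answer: $-3740$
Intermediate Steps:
$s{\left(O \right)} = -5 + O$
$f = 374$ ($f = \left(-22\right) \left(-17\right) = 374$)
$s{\left(-5 \right)} f = \left(-5 - 5\right) 374 = \left(-10\right) 374 = -3740$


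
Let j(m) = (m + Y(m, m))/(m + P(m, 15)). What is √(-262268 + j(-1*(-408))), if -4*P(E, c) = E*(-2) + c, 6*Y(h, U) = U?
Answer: 2*I*√388121977155/2433 ≈ 512.12*I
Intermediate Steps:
Y(h, U) = U/6
P(E, c) = E/2 - c/4 (P(E, c) = -(E*(-2) + c)/4 = -(-2*E + c)/4 = -(c - 2*E)/4 = E/2 - c/4)
j(m) = 7*m/(6*(-15/4 + 3*m/2)) (j(m) = (m + m/6)/(m + (m/2 - ¼*15)) = (7*m/6)/(m + (m/2 - 15/4)) = (7*m/6)/(m + (-15/4 + m/2)) = (7*m/6)/(-15/4 + 3*m/2) = 7*m/(6*(-15/4 + 3*m/2)))
√(-262268 + j(-1*(-408))) = √(-262268 + 14*(-1*(-408))/(9*(-5 + 2*(-1*(-408))))) = √(-262268 + (14/9)*408/(-5 + 2*408)) = √(-262268 + (14/9)*408/(-5 + 816)) = √(-262268 + (14/9)*408/811) = √(-262268 + (14/9)*408*(1/811)) = √(-262268 + 1904/2433) = √(-638096140/2433) = 2*I*√388121977155/2433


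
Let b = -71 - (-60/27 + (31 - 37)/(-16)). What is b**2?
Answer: 24790441/5184 ≈ 4782.1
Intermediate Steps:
b = -4979/72 (b = -71 - (-60*1/27 - 6*(-1/16)) = -71 - (-20/9 + 3/8) = -71 - 1*(-133/72) = -71 + 133/72 = -4979/72 ≈ -69.153)
b**2 = (-4979/72)**2 = 24790441/5184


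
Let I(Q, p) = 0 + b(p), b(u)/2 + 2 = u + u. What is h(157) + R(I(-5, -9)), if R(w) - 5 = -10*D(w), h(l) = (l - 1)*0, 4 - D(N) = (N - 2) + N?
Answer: -855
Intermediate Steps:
b(u) = -4 + 4*u (b(u) = -4 + 2*(u + u) = -4 + 2*(2*u) = -4 + 4*u)
D(N) = 6 - 2*N (D(N) = 4 - ((N - 2) + N) = 4 - ((-2 + N) + N) = 4 - (-2 + 2*N) = 4 + (2 - 2*N) = 6 - 2*N)
I(Q, p) = -4 + 4*p (I(Q, p) = 0 + (-4 + 4*p) = -4 + 4*p)
h(l) = 0 (h(l) = (-1 + l)*0 = 0)
R(w) = -55 + 20*w (R(w) = 5 - 10*(6 - 2*w) = 5 + (-60 + 20*w) = -55 + 20*w)
h(157) + R(I(-5, -9)) = 0 + (-55 + 20*(-4 + 4*(-9))) = 0 + (-55 + 20*(-4 - 36)) = 0 + (-55 + 20*(-40)) = 0 + (-55 - 800) = 0 - 855 = -855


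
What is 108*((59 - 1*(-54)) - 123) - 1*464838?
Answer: -465918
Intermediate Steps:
108*((59 - 1*(-54)) - 123) - 1*464838 = 108*((59 + 54) - 123) - 464838 = 108*(113 - 123) - 464838 = 108*(-10) - 464838 = -1080 - 464838 = -465918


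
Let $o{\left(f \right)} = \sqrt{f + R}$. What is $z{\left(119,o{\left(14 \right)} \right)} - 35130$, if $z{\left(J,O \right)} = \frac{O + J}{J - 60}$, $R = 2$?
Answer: $- \frac{2072547}{59} \approx -35128.0$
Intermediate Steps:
$o{\left(f \right)} = \sqrt{2 + f}$ ($o{\left(f \right)} = \sqrt{f + 2} = \sqrt{2 + f}$)
$z{\left(J,O \right)} = \frac{J + O}{-60 + J}$
$z{\left(119,o{\left(14 \right)} \right)} - 35130 = \frac{119 + \sqrt{2 + 14}}{-60 + 119} - 35130 = \frac{119 + \sqrt{16}}{59} - 35130 = \frac{119 + 4}{59} - 35130 = \frac{1}{59} \cdot 123 - 35130 = \frac{123}{59} - 35130 = - \frac{2072547}{59}$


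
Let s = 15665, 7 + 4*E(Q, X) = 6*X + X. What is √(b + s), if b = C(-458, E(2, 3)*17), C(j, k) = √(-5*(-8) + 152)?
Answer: √(15665 + 8*√3) ≈ 125.22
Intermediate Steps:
E(Q, X) = -7/4 + 7*X/4 (E(Q, X) = -7/4 + (6*X + X)/4 = -7/4 + (7*X)/4 = -7/4 + 7*X/4)
C(j, k) = 8*√3 (C(j, k) = √(40 + 152) = √192 = 8*√3)
b = 8*√3 ≈ 13.856
√(b + s) = √(8*√3 + 15665) = √(15665 + 8*√3)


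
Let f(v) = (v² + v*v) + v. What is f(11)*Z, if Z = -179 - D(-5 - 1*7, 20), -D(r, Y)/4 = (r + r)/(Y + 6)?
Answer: -600875/13 ≈ -46221.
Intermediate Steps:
f(v) = v + 2*v² (f(v) = (v² + v²) + v = 2*v² + v = v + 2*v²)
D(r, Y) = -8*r/(6 + Y) (D(r, Y) = -4*(r + r)/(Y + 6) = -4*2*r/(6 + Y) = -8*r/(6 + Y))
Z = -2375/13 (Z = -179 - (-8)*(-5 - 1*7)/(6 + 20) = -179 - (-8)*(-5 - 7)/26 = -179 - (-8)*(-12)/26 = -179 - 1*48/13 = -179 - 48/13 = -2375/13 ≈ -182.69)
f(11)*Z = (11*(1 + 2*11))*(-2375/13) = (11*(1 + 22))*(-2375/13) = (11*23)*(-2375/13) = 253*(-2375/13) = -600875/13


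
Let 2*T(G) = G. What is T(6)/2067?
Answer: 1/689 ≈ 0.0014514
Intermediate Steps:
T(G) = G/2
T(6)/2067 = ((½)*6)/2067 = 3*(1/2067) = 1/689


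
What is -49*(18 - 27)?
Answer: 441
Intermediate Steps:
-49*(18 - 27) = -49*(-9) = 441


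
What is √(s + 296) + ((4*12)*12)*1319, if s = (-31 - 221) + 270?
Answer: 759744 + √314 ≈ 7.5976e+5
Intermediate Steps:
s = 18 (s = -252 + 270 = 18)
√(s + 296) + ((4*12)*12)*1319 = √(18 + 296) + ((4*12)*12)*1319 = √314 + (48*12)*1319 = √314 + 576*1319 = √314 + 759744 = 759744 + √314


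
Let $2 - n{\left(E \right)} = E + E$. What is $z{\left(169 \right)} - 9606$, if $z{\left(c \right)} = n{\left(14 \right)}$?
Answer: $-9632$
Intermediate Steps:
$n{\left(E \right)} = 2 - 2 E$ ($n{\left(E \right)} = 2 - \left(E + E\right) = 2 - 2 E$)
$z{\left(c \right)} = -26$ ($z{\left(c \right)} = 2 - 28 = -26$)
$z{\left(169 \right)} - 9606 = -26 - 9606 = -9632$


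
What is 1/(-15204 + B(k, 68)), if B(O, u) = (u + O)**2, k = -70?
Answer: -1/15200 ≈ -6.5789e-5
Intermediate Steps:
B(O, u) = (O + u)**2
1/(-15204 + B(k, 68)) = 1/(-15204 + (-70 + 68)**2) = 1/(-15204 + (-2)**2) = 1/(-15204 + 4) = 1/(-15200) = -1/15200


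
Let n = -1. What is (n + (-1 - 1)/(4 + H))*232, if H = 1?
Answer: -1624/5 ≈ -324.80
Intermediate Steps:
(n + (-1 - 1)/(4 + H))*232 = (-1 + (-1 - 1)/(4 + 1))*232 = (-1 - 2/5)*232 = (-1 - 2*⅕)*232 = (-1 - ⅖)*232 = -7/5*232 = -1624/5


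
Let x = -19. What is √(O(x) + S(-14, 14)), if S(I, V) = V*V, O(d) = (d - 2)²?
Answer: 7*√13 ≈ 25.239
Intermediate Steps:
O(d) = (-2 + d)²
S(I, V) = V²
√(O(x) + S(-14, 14)) = √((-2 - 19)² + 14²) = √((-21)² + 196) = √(441 + 196) = √637 = 7*√13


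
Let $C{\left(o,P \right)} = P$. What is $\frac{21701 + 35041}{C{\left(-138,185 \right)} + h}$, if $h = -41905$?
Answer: $- \frac{4053}{2980} \approx -1.3601$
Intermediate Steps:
$\frac{21701 + 35041}{C{\left(-138,185 \right)} + h} = \frac{21701 + 35041}{185 - 41905} = \frac{56742}{-41720} = 56742 \left(- \frac{1}{41720}\right) = - \frac{4053}{2980}$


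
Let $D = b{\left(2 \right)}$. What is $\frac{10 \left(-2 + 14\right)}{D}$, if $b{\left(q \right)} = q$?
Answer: $60$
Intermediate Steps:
$D = 2$
$\frac{10 \left(-2 + 14\right)}{D} = \frac{10 \left(-2 + 14\right)}{2} = \frac{10 \cdot 12}{2} = \frac{1}{2} \cdot 120 = 60$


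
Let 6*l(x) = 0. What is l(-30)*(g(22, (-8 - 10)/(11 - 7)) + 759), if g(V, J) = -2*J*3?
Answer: 0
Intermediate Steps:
l(x) = 0 (l(x) = (⅙)*0 = 0)
g(V, J) = -6*J
l(-30)*(g(22, (-8 - 10)/(11 - 7)) + 759) = 0*(-6*(-8 - 10)/(11 - 7) + 759) = 0*(-(-108)/4 + 759) = 0*(-6*(-9/2) + 759) = 0*(27 + 759) = 0*786 = 0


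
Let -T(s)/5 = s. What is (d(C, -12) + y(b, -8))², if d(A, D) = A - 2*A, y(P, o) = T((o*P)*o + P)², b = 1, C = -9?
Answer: 11158541956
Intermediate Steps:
T(s) = -5*s
y(P, o) = (-5*P - 5*P*o²)² (y(P, o) = (-5*((o*P)*o + P))² = (-5*((P*o)*o + P))² = (-5*(P*o² + P))² = (-5*(P + P*o²))² = (-5*P - 5*P*o²)²)
d(A, D) = -A
(d(C, -12) + y(b, -8))² = (-1*(-9) + 25*1²*(1 + (-8)²)²)² = (9 + 25*1*(1 + 64)²)² = (9 + 25*1*65²)² = (9 + 25*1*4225)² = (9 + 105625)² = 105634² = 11158541956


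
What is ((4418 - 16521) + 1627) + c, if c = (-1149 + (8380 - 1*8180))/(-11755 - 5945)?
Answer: -185424251/17700 ≈ -10476.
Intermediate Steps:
c = 949/17700 (c = (-1149 + (8380 - 8180))/(-17700) = (-1149 + 200)*(-1/17700) = -949*(-1/17700) = 949/17700 ≈ 0.053616)
((4418 - 16521) + 1627) + c = ((4418 - 16521) + 1627) + 949/17700 = (-12103 + 1627) + 949/17700 = -10476 + 949/17700 = -185424251/17700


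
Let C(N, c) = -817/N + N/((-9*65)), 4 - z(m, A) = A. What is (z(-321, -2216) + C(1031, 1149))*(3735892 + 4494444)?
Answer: 11007406047334784/603135 ≈ 1.8250e+10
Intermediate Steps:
z(m, A) = 4 - A
C(N, c) = -817/N - N/585 (C(N, c) = -817/N + N/(-585) = -817/N + N*(-1/585) = -817/N - N/585)
(z(-321, -2216) + C(1031, 1149))*(3735892 + 4494444) = ((4 - 1*(-2216)) + (-817/1031 - 1/585*1031))*(3735892 + 4494444) = ((4 + 2216) + (-817*1/1031 - 1031/585))*8230336 = (2220 + (-817/1031 - 1031/585))*8230336 = (2220 - 1540906/603135)*8230336 = (1337418794/603135)*8230336 = 11007406047334784/603135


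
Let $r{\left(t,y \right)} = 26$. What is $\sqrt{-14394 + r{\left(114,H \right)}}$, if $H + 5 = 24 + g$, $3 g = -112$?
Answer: $4 i \sqrt{898} \approx 119.87 i$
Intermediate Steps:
$g = - \frac{112}{3}$ ($g = \frac{1}{3} \left(-112\right) = - \frac{112}{3} \approx -37.333$)
$H = - \frac{55}{3}$ ($H = -5 + \left(24 - \frac{112}{3}\right) = -5 - \frac{40}{3} = - \frac{55}{3} \approx -18.333$)
$\sqrt{-14394 + r{\left(114,H \right)}} = \sqrt{-14394 + 26} = \sqrt{-14368} = 4 i \sqrt{898}$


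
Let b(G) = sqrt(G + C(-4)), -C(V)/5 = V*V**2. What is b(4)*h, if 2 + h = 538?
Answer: 9648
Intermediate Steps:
h = 536 (h = -2 + 538 = 536)
C(V) = -5*V**3 (C(V) = -5*V*V**2 = -5*V**3)
b(G) = sqrt(320 + G) (b(G) = sqrt(G - 5*(-4)**3) = sqrt(G - 5*(-64)) = sqrt(G + 320) = sqrt(320 + G))
b(4)*h = sqrt(320 + 4)*536 = sqrt(324)*536 = 18*536 = 9648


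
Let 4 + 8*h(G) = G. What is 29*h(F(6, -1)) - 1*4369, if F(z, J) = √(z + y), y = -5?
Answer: -35039/8 ≈ -4379.9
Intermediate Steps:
F(z, J) = √(-5 + z) (F(z, J) = √(z - 5) = √(-5 + z))
h(G) = -½ + G/8
29*h(F(6, -1)) - 1*4369 = 29*(-½ + √(-5 + 6)/8) - 1*4369 = 29*(-½ + √1/8) - 4369 = 29*(-½ + (⅛)*1) - 4369 = 29*(-½ + ⅛) - 4369 = 29*(-3/8) - 4369 = -87/8 - 4369 = -35039/8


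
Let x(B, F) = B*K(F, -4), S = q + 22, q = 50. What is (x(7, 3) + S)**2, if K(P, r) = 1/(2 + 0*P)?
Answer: 22801/4 ≈ 5700.3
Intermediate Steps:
S = 72 (S = 50 + 22 = 72)
K(P, r) = 1/2 (K(P, r) = 1/(2 + 0) = 1/2)
x(B, F) = B/2 (x(B, F) = B*(1/2) = B/2)
(x(7, 3) + S)**2 = ((1/2)*7 + 72)**2 = (7/2 + 72)**2 = (151/2)**2 = 22801/4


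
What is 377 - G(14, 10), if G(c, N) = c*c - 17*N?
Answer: 351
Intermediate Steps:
G(c, N) = c² - 17*N
377 - G(14, 10) = 377 - (14² - 17*10) = 377 - (196 - 170) = 377 - 1*26 = 377 - 26 = 351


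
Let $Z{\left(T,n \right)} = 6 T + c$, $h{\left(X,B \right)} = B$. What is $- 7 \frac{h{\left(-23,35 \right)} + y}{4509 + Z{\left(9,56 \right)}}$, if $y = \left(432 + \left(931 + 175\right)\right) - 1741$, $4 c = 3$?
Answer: $\frac{1568}{6085} \approx 0.25768$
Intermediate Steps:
$c = \frac{3}{4}$ ($c = \frac{1}{4} \cdot 3 = \frac{3}{4} \approx 0.75$)
$Z{\left(T,n \right)} = \frac{3}{4} + 6 T$ ($Z{\left(T,n \right)} = 6 T + \frac{3}{4} = \frac{3}{4} + 6 T$)
$y = -203$ ($y = \left(432 + 1106\right) - 1741 = 1538 - 1741 = -203$)
$- 7 \frac{h{\left(-23,35 \right)} + y}{4509 + Z{\left(9,56 \right)}} = - 7 \frac{35 - 203}{4509 + \left(\frac{3}{4} + 6 \cdot 9\right)} = - 7 \left(- \frac{168}{4509 + \left(\frac{3}{4} + 54\right)}\right) = - 7 \left(- \frac{168}{4509 + \frac{219}{4}}\right) = - 7 \left(- \frac{168}{\frac{18255}{4}}\right) = - 7 \left(\left(-168\right) \frac{4}{18255}\right) = \left(-7\right) \left(- \frac{224}{6085}\right) = \frac{1568}{6085}$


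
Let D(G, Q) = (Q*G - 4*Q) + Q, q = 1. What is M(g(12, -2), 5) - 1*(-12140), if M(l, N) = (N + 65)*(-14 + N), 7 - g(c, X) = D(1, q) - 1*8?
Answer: 11510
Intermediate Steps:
D(G, Q) = -3*Q + G*Q (D(G, Q) = (G*Q - 4*Q) + Q = (-4*Q + G*Q) + Q = -3*Q + G*Q)
g(c, X) = 17 (g(c, X) = 7 - (1*(-3 + 1) - 1*8) = 7 - (1*(-2) - 8) = 7 - (-2 - 8) = 7 - 1*(-10) = 7 + 10 = 17)
M(l, N) = (-14 + N)*(65 + N) (M(l, N) = (65 + N)*(-14 + N) = (-14 + N)*(65 + N))
M(g(12, -2), 5) - 1*(-12140) = (-910 + 5**2 + 51*5) - 1*(-12140) = (-910 + 25 + 255) + 12140 = -630 + 12140 = 11510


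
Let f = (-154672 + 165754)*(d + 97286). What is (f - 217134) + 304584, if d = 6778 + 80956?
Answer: 2050479090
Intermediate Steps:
d = 87734
f = 2050391640 (f = (-154672 + 165754)*(87734 + 97286) = 11082*185020 = 2050391640)
(f - 217134) + 304584 = (2050391640 - 217134) + 304584 = 2050174506 + 304584 = 2050479090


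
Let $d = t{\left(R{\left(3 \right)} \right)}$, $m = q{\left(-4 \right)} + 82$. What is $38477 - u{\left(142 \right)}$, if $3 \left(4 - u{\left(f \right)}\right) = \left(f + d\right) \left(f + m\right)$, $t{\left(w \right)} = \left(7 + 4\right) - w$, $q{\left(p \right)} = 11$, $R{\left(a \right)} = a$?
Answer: $50223$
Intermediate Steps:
$t{\left(w \right)} = 11 - w$
$m = 93$ ($m = 11 + 82 = 93$)
$d = 8$ ($d = 11 - 3 = 8$)
$u{\left(f \right)} = 4 - \frac{\left(8 + f\right) \left(93 + f\right)}{3}$ ($u{\left(f \right)} = 4 - \frac{\left(f + 8\right) \left(f + 93\right)}{3} = 4 - \frac{\left(8 + f\right) \left(93 + f\right)}{3}$)
$38477 - u{\left(142 \right)} = 38477 - \left(-244 - \frac{14342}{3} - \frac{142^{2}}{3}\right) = 38477 - \left(-244 - \frac{14342}{3} - \frac{20164}{3}\right) = 38477 - -11746 = 38477 + 11746 = 50223$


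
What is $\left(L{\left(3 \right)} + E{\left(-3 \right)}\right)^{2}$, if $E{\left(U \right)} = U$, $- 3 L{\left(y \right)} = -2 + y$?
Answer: $\frac{100}{9} \approx 11.111$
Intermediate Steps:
$L{\left(y \right)} = \frac{2}{3} - \frac{y}{3}$ ($L{\left(y \right)} = - \frac{-2 + y}{3} = \frac{2}{3} - \frac{y}{3}$)
$\left(L{\left(3 \right)} + E{\left(-3 \right)}\right)^{2} = \left(\left(\frac{2}{3} - 1\right) - 3\right)^{2} = \left(- \frac{1}{3} - 3\right)^{2} = \left(- \frac{10}{3}\right)^{2} = \frac{100}{9}$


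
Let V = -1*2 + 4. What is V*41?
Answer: 82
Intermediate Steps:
V = 2 (V = -2 + 4 = 2)
V*41 = 2*41 = 82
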